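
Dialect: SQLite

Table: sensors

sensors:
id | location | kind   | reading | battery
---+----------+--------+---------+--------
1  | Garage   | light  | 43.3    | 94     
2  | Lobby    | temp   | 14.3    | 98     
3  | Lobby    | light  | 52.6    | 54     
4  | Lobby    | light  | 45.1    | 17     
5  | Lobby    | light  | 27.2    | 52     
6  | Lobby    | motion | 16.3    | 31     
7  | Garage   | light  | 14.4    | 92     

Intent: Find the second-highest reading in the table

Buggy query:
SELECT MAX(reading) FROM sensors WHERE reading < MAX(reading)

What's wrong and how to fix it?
Bug: The inner MAX is an aggregate inside WHERE, which is not allowed

Fix: Put the inner MAX in a scalar subquery

Corrected query:
SELECT MAX(reading) FROM sensors WHERE reading < (SELECT MAX(reading) FROM sensors)

Result:
MAX(reading)
------------
45.1        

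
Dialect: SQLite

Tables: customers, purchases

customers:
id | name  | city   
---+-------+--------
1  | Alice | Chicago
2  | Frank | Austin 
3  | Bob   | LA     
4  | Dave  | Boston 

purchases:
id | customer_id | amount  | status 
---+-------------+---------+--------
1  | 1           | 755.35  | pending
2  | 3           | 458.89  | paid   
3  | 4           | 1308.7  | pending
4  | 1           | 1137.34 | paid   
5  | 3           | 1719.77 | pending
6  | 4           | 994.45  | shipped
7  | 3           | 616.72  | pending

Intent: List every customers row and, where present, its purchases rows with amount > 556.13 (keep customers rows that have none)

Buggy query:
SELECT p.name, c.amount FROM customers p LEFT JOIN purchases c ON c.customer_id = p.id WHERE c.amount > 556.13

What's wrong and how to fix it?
Bug: A WHERE condition on the right-hand table after LEFT JOIN drops unmatched parents

Fix: Put 'c.amount > 556.13' in the JOIN's ON clause instead of WHERE

Corrected query:
SELECT p.name, c.amount FROM customers p LEFT JOIN purchases c ON c.customer_id = p.id AND c.amount > 556.13

Result:
name  | amount 
------+--------
Alice | 755.35 
Alice | 1137.34
Frank | NULL   
Bob   | 616.72 
Bob   | 1719.77
Dave  | 994.45 
Dave  | 1308.7 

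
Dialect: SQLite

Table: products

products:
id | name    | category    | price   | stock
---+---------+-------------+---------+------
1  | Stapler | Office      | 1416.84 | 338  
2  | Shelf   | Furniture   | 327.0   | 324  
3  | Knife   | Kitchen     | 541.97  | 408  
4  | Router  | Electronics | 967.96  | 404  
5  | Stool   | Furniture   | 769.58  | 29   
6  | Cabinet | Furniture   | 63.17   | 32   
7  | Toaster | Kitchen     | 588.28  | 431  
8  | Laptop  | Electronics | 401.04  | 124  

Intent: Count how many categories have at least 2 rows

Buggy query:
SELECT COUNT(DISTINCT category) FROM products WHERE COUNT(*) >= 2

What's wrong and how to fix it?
Bug: COUNT(*) cannot appear in WHERE; the per-group count doesn't exist yet

Fix: Use a subquery that GROUPs and filters with HAVING, then count its rows

Corrected query:
SELECT COUNT(*) FROM (SELECT category FROM products GROUP BY category HAVING COUNT(*) >= 2)

Result:
COUNT(*)
--------
3       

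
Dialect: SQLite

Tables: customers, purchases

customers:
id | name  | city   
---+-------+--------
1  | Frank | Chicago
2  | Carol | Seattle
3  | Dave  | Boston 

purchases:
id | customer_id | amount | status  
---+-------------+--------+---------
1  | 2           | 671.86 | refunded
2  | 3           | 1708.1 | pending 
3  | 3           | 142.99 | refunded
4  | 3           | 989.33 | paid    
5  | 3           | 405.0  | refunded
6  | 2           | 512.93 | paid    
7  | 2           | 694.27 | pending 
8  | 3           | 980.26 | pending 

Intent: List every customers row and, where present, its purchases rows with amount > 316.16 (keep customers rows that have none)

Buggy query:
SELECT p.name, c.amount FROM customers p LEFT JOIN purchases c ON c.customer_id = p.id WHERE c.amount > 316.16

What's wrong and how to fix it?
Bug: Filtering c.amount in WHERE discards the NULL rows produced by LEFT JOIN, turning it into an inner join

Fix: Move the right-table condition into the ON clause so unmatched parents are kept

Corrected query:
SELECT p.name, c.amount FROM customers p LEFT JOIN purchases c ON c.customer_id = p.id AND c.amount > 316.16

Result:
name  | amount
------+-------
Frank | NULL  
Carol | 512.93
Carol | 671.86
Carol | 694.27
Dave  | 405   
Dave  | 980.26
Dave  | 989.33
Dave  | 1708.1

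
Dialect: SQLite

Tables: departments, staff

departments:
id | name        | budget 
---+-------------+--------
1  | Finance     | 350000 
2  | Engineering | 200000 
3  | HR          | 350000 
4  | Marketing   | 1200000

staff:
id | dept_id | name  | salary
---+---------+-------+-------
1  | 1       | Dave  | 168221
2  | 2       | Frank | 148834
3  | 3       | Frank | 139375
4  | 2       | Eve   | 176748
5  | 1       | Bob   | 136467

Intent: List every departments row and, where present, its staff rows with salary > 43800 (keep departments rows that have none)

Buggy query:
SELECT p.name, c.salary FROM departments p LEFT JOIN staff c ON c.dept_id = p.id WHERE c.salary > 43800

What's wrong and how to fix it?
Bug: Filtering c.salary in WHERE discards the NULL rows produced by LEFT JOIN, turning it into an inner join

Fix: Put 'c.salary > 43800' in the JOIN's ON clause instead of WHERE

Corrected query:
SELECT p.name, c.salary FROM departments p LEFT JOIN staff c ON c.dept_id = p.id AND c.salary > 43800

Result:
name        | salary
------------+-------
Finance     | 136467
Finance     | 168221
Engineering | 148834
Engineering | 176748
HR          | 139375
Marketing   | NULL  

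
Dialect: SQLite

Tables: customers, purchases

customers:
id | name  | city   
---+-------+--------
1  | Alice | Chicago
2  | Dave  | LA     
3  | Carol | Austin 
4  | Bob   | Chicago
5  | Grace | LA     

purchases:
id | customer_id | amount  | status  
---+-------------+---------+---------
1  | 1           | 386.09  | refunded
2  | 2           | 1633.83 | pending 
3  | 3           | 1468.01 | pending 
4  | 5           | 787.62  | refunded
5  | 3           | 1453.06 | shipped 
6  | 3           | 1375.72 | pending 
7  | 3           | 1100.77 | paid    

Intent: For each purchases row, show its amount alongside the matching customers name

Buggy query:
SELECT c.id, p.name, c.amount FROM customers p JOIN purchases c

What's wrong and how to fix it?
Bug: Missing join condition: each purchases row is matched to all customers rows instead of just its own

Fix: Add ON c.customer_id = p.id to the JOIN

Corrected query:
SELECT c.id, p.name, c.amount FROM customers p JOIN purchases c ON c.customer_id = p.id

Result:
id | name  | amount 
---+-------+--------
1  | Alice | 386.09 
2  | Dave  | 1633.83
3  | Carol | 1468.01
4  | Grace | 787.62 
5  | Carol | 1453.06
6  | Carol | 1375.72
7  | Carol | 1100.77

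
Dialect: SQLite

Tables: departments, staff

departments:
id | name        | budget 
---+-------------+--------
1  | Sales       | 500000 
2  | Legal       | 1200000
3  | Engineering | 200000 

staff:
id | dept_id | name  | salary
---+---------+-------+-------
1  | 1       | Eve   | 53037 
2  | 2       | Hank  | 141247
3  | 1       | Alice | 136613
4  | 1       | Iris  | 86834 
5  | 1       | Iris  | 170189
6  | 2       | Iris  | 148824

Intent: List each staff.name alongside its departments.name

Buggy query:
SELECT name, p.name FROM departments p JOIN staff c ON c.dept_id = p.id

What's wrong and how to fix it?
Bug: 'name' exists in both joined tables, so the database can't tell which one is meant

Fix: Qualify the column with its table alias (c.name)

Corrected query:
SELECT c.name, p.name FROM departments p JOIN staff c ON c.dept_id = p.id

Result:
name  | name 
------+------
Eve   | Sales
Hank  | Legal
Alice | Sales
Iris  | Sales
Iris  | Sales
Iris  | Legal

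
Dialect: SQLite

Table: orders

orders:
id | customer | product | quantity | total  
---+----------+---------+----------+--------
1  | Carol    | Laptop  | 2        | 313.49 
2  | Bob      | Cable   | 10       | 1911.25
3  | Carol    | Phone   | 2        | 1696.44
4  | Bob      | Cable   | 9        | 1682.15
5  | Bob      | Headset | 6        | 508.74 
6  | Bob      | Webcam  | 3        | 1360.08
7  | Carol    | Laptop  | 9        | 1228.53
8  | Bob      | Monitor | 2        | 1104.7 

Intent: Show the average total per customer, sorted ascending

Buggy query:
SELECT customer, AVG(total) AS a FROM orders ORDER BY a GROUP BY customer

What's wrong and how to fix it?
Bug: GROUP BY must precede ORDER BY

Fix: Reorder: SELECT … FROM … GROUP BY … ORDER BY …

Corrected query:
SELECT customer, AVG(total) AS a FROM orders GROUP BY customer ORDER BY a

Result:
customer | a          
---------+------------
Carol    | 1079.486667
Bob      | 1313.384   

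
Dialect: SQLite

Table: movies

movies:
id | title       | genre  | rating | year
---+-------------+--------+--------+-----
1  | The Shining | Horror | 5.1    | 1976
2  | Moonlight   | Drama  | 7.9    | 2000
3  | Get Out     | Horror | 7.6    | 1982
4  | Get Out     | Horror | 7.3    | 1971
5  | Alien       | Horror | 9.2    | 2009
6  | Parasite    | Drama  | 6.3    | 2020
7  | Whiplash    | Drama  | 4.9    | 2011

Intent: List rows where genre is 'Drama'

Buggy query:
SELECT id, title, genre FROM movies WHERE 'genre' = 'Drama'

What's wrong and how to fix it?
Bug: 'genre' in single quotes is a string literal, not the column; the comparison is literal-vs-literal and never true

Fix: Remove the quotes around the column name (or use double quotes for an identifier)

Corrected query:
SELECT id, title, genre FROM movies WHERE genre = 'Drama'

Result:
id | title     | genre
---+-----------+------
2  | Moonlight | Drama
6  | Parasite  | Drama
7  | Whiplash  | Drama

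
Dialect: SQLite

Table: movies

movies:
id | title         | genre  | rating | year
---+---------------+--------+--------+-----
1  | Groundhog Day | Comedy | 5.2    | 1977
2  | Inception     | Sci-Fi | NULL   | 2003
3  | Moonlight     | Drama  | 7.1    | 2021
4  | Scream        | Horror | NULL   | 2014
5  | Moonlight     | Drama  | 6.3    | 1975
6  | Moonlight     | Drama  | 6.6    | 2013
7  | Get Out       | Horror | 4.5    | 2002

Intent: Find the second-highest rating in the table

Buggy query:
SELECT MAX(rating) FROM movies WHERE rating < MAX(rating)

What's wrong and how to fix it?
Bug: MAX(rating) on the right of the comparison is an aggregate-in-WHERE error

Fix: Compute the overall MAX in a subquery, then take MAX of rows below it

Corrected query:
SELECT MAX(rating) FROM movies WHERE rating < (SELECT MAX(rating) FROM movies)

Result:
MAX(rating)
-----------
6.6        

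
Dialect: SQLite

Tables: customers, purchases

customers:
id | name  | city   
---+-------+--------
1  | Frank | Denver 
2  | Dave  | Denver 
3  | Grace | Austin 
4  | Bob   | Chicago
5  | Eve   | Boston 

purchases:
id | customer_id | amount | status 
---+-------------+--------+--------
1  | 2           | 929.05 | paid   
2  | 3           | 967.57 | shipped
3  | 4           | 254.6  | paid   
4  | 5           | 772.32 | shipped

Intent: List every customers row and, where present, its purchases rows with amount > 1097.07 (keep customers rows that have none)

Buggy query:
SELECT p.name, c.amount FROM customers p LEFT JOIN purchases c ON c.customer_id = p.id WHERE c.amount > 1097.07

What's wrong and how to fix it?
Bug: Filtering c.amount in WHERE discards the NULL rows produced by LEFT JOIN, turning it into an inner join

Fix: Move the right-table condition into the ON clause so unmatched parents are kept

Corrected query:
SELECT p.name, c.amount FROM customers p LEFT JOIN purchases c ON c.customer_id = p.id AND c.amount > 1097.07

Result:
name  | amount
------+-------
Frank | NULL  
Dave  | NULL  
Grace | NULL  
Bob   | NULL  
Eve   | NULL  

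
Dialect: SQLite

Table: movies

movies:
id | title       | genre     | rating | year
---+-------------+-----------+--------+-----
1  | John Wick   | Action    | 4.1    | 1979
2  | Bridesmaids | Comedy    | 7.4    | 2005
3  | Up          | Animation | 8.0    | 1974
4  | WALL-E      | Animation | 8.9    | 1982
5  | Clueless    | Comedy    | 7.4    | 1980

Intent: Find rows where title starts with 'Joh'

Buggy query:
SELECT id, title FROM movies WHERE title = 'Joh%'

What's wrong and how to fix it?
Bug: Wildcards only work with LIKE; '=' treats '%' as a literal character

Fix: Use LIKE for wildcard pattern matching

Corrected query:
SELECT id, title FROM movies WHERE title LIKE 'Joh%'

Result:
id | title    
---+----------
1  | John Wick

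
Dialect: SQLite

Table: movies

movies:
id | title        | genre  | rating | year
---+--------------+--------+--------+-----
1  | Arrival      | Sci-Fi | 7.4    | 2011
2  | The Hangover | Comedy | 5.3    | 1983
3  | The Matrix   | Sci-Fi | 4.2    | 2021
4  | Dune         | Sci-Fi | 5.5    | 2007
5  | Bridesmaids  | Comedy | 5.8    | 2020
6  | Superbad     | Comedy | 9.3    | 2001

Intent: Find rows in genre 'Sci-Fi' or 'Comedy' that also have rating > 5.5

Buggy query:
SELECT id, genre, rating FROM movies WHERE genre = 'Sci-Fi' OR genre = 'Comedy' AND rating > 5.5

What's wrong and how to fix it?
Bug: AND binds tighter than OR, so this parses as genre = 'Sci-Fi' OR (genre = 'Comedy' AND rating > 5.5)

Fix: Group the OR with parentheses (or use IN), then AND the threshold

Corrected query:
SELECT id, genre, rating FROM movies WHERE (genre = 'Sci-Fi' OR genre = 'Comedy') AND rating > 5.5

Result:
id | genre  | rating
---+--------+-------
1  | Sci-Fi | 7.4   
5  | Comedy | 5.8   
6  | Comedy | 9.3   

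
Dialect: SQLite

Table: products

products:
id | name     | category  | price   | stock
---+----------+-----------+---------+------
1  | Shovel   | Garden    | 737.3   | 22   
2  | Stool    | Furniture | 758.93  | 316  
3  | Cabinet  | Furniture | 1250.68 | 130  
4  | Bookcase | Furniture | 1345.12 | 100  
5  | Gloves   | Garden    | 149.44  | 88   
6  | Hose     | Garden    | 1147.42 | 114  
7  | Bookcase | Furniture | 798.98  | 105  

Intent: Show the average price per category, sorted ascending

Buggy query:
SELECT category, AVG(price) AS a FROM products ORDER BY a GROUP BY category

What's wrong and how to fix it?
Bug: ORDER BY appears before GROUP BY; SQL clause order requires GROUP BY first

Fix: Reorder: SELECT … FROM … GROUP BY … ORDER BY …

Corrected query:
SELECT category, AVG(price) AS a FROM products GROUP BY category ORDER BY a

Result:
category  | a         
----------+-----------
Garden    | 678.053333
Furniture | 1038.4275 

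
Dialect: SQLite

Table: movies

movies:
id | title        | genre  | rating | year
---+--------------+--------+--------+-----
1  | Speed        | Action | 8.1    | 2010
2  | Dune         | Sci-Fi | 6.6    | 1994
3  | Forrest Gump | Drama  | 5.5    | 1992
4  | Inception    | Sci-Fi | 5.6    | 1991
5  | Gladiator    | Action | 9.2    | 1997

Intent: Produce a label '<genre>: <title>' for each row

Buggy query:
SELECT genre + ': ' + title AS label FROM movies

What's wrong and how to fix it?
Bug: '+' is numeric addition; on text columns SQLite converts them to 0 instead of concatenating

Fix: Use the || operator for string concatenation

Corrected query:
SELECT genre || ': ' || title AS label FROM movies

Result:
label              
-------------------
Action: Speed      
Sci-Fi: Dune       
Drama: Forrest Gump
Sci-Fi: Inception  
Action: Gladiator  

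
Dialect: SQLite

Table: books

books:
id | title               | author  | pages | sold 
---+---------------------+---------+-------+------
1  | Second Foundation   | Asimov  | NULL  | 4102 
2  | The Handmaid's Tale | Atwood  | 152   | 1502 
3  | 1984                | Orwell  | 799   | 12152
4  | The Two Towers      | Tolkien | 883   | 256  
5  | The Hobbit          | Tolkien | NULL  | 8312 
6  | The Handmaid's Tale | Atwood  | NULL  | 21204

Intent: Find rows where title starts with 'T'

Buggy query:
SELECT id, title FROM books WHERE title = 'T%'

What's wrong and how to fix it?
Bug: Wildcards only work with LIKE; '=' treats '%' as a literal character

Fix: Replace '=' with LIKE so 'T%' is treated as a pattern

Corrected query:
SELECT id, title FROM books WHERE title LIKE 'T%'

Result:
id | title              
---+--------------------
2  | The Handmaid's Tale
4  | The Two Towers     
5  | The Hobbit         
6  | The Handmaid's Tale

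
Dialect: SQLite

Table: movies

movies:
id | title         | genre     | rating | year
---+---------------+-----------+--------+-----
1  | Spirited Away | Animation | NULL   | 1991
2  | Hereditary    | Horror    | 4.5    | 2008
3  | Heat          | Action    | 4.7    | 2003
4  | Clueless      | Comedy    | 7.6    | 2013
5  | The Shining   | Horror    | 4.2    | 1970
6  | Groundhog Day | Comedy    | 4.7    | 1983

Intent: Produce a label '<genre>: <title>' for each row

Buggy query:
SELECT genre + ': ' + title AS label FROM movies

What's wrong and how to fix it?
Bug: SQLite uses || for string concatenation; + coerces text to numbers (yielding 0)

Fix: Replace + with || to concatenate text

Corrected query:
SELECT genre || ': ' || title AS label FROM movies

Result:
label                   
------------------------
Animation: Spirited Away
Horror: Hereditary      
Action: Heat            
Comedy: Clueless        
Horror: The Shining     
Comedy: Groundhog Day   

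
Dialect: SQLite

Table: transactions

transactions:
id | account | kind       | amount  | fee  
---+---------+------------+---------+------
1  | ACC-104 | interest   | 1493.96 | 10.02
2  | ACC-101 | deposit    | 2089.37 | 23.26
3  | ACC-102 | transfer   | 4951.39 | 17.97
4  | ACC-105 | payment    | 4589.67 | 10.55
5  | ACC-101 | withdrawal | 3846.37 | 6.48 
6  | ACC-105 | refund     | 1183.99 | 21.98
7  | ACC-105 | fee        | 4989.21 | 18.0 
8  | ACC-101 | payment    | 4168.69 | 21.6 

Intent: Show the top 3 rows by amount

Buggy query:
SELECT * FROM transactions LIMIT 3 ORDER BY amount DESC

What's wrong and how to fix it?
Bug: ORDER BY cannot follow LIMIT; LIMIT is the final clause

Fix: Sort with ORDER BY, then apply LIMIT

Corrected query:
SELECT * FROM transactions ORDER BY amount DESC LIMIT 3

Result:
id | account | kind     | amount  | fee  
---+---------+----------+---------+------
7  | ACC-105 | fee      | 4989.21 | 18   
3  | ACC-102 | transfer | 4951.39 | 17.97
4  | ACC-105 | payment  | 4589.67 | 10.55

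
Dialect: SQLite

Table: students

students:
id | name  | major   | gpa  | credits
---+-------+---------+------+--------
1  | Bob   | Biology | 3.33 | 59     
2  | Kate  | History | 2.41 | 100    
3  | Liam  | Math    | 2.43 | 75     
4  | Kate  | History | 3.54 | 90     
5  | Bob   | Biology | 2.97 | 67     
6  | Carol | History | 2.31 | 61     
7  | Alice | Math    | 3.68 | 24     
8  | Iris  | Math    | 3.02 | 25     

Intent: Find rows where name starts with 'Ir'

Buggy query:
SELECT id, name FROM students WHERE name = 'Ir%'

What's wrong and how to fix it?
Bug: '=' compares the literal string including the % character; pattern matching needs LIKE

Fix: Replace '=' with LIKE so 'Ir%' is treated as a pattern

Corrected query:
SELECT id, name FROM students WHERE name LIKE 'Ir%'

Result:
id | name
---+-----
8  | Iris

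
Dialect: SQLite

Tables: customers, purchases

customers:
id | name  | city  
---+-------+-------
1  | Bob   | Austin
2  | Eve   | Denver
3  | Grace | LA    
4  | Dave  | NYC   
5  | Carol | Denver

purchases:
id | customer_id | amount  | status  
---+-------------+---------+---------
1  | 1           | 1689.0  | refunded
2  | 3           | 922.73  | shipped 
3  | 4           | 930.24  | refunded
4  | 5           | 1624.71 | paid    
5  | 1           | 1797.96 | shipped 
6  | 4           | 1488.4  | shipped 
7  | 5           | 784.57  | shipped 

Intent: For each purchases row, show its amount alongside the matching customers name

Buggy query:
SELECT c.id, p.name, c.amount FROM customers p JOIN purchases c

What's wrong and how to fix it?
Bug: Missing join condition: each purchases row is matched to all customers rows instead of just its own

Fix: Specify the join condition linking the foreign key to the parent id

Corrected query:
SELECT c.id, p.name, c.amount FROM customers p JOIN purchases c ON c.customer_id = p.id

Result:
id | name  | amount 
---+-------+--------
1  | Bob   | 1689   
2  | Grace | 922.73 
3  | Dave  | 930.24 
4  | Carol | 1624.71
5  | Bob   | 1797.96
6  | Dave  | 1488.4 
7  | Carol | 784.57 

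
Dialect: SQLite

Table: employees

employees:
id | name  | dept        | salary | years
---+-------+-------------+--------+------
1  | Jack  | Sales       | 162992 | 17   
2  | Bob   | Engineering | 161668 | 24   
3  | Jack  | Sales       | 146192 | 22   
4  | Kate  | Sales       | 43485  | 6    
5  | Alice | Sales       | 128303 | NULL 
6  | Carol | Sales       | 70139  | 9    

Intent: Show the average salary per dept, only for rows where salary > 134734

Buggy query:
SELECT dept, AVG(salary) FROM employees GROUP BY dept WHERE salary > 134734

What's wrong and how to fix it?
Bug: WHERE cannot follow GROUP BY

Fix: Move the WHERE clause before GROUP BY

Corrected query:
SELECT dept, AVG(salary) FROM employees WHERE salary > 134734 GROUP BY dept

Result:
dept        | AVG(salary)
------------+------------
Engineering | 161668     
Sales       | 154592     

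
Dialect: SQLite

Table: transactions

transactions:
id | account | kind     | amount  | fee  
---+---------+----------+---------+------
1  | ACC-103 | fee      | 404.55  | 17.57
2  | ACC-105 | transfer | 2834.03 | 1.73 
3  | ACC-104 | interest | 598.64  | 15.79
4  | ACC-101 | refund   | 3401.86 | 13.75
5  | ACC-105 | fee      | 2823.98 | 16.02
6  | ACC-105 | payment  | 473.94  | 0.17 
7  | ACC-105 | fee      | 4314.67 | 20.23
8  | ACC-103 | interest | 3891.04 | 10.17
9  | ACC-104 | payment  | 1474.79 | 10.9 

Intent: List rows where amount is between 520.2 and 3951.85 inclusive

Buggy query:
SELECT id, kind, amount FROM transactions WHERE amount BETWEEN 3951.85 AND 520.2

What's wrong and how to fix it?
Bug: BETWEEN expects the lower bound first; with 3951.85 AND 520.2 the range is empty

Fix: Swap the bounds so the smaller value comes first

Corrected query:
SELECT id, kind, amount FROM transactions WHERE amount BETWEEN 520.2 AND 3951.85

Result:
id | kind     | amount 
---+----------+--------
2  | transfer | 2834.03
3  | interest | 598.64 
4  | refund   | 3401.86
5  | fee      | 2823.98
8  | interest | 3891.04
9  | payment  | 1474.79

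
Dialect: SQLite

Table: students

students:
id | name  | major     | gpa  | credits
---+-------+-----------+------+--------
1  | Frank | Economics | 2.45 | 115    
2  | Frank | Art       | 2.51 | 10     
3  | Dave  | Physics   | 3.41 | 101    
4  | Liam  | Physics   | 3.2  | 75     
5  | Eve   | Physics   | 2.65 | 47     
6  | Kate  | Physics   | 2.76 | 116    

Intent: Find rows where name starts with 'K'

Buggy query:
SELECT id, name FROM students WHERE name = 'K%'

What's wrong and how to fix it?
Bug: Wildcards only work with LIKE; '=' treats '%' as a literal character

Fix: Replace '=' with LIKE so 'K%' is treated as a pattern

Corrected query:
SELECT id, name FROM students WHERE name LIKE 'K%'

Result:
id | name
---+-----
6  | Kate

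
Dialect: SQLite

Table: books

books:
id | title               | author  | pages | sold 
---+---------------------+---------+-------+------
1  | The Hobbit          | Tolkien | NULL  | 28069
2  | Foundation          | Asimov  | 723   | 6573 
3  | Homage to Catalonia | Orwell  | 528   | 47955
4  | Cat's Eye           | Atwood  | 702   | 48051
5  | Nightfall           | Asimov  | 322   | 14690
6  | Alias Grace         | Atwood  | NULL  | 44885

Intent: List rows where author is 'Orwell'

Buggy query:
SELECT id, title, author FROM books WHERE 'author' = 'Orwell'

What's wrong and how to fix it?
Bug: Single quotes denote string literals in SQL; the column name is being compared as a constant string

Fix: Reference the column as author without single quotes

Corrected query:
SELECT id, title, author FROM books WHERE author = 'Orwell'

Result:
id | title               | author
---+---------------------+-------
3  | Homage to Catalonia | Orwell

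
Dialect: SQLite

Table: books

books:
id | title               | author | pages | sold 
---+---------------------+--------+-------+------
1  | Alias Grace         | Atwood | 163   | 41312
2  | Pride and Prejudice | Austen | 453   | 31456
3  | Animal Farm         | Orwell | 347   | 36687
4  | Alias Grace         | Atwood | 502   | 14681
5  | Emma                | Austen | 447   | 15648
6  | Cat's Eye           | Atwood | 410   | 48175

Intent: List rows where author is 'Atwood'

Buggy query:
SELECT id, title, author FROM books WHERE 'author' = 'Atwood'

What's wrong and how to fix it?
Bug: 'author' in single quotes is a string literal, not the column; the comparison is literal-vs-literal and never true

Fix: Reference the column as author without single quotes

Corrected query:
SELECT id, title, author FROM books WHERE author = 'Atwood'

Result:
id | title       | author
---+-------------+-------
1  | Alias Grace | Atwood
4  | Alias Grace | Atwood
6  | Cat's Eye   | Atwood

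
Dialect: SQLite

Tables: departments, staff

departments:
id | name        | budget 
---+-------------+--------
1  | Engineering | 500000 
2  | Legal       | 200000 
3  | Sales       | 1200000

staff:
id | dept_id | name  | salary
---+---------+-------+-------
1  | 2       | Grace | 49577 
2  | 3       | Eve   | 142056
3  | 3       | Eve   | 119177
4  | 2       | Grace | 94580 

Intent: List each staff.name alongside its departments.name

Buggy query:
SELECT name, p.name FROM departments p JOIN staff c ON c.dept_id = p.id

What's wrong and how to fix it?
Bug: Both tables have a 'name' column; the unqualified reference is ambiguous

Fix: Prefix ambiguous columns with the table alias

Corrected query:
SELECT c.name, p.name FROM departments p JOIN staff c ON c.dept_id = p.id

Result:
name  | name 
------+------
Grace | Legal
Eve   | Sales
Eve   | Sales
Grace | Legal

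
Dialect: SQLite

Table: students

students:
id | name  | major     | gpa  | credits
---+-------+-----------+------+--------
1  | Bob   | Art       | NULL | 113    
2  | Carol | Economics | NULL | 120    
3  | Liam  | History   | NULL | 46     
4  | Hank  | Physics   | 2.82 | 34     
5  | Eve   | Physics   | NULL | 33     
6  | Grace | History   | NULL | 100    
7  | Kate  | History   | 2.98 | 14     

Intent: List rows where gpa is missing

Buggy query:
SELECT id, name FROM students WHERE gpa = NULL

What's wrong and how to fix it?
Bug: Comparing to NULL with '=' never matches; NULL = NULL is unknown, not true

Fix: Use IS NULL to test for NULL

Corrected query:
SELECT id, name FROM students WHERE gpa IS NULL

Result:
id | name 
---+------
1  | Bob  
2  | Carol
3  | Liam 
5  | Eve  
6  | Grace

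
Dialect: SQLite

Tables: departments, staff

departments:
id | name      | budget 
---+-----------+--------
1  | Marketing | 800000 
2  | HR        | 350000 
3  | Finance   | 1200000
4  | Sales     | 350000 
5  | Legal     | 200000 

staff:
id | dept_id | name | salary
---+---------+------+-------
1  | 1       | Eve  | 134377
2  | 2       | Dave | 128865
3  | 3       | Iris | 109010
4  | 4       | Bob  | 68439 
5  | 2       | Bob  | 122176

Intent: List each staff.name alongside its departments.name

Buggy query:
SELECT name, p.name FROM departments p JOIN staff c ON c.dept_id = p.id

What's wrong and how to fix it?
Bug: Both tables have a 'name' column; the unqualified reference is ambiguous

Fix: Qualify the column with its table alias (c.name)

Corrected query:
SELECT c.name, p.name FROM departments p JOIN staff c ON c.dept_id = p.id

Result:
name | name     
-----+----------
Eve  | Marketing
Dave | HR       
Iris | Finance  
Bob  | Sales    
Bob  | HR       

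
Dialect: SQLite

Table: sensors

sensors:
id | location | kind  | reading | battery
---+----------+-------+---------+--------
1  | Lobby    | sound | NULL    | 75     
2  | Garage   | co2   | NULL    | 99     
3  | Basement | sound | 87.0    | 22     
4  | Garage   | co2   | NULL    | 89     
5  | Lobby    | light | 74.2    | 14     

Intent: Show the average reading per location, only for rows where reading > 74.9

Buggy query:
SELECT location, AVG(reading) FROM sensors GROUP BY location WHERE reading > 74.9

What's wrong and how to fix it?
Bug: WHERE cannot follow GROUP BY

Fix: Move the WHERE clause before GROUP BY

Corrected query:
SELECT location, AVG(reading) FROM sensors WHERE reading > 74.9 GROUP BY location

Result:
location | AVG(reading)
---------+-------------
Basement | 87          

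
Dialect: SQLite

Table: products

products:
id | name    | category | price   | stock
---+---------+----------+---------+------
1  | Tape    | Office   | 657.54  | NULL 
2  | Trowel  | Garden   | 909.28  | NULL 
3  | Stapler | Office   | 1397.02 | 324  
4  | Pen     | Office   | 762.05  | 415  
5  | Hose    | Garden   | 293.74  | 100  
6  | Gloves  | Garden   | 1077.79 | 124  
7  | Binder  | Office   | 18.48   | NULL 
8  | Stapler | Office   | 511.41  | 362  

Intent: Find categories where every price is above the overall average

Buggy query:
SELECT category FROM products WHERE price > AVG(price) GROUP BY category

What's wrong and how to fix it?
Bug: WHERE evaluates per row before aggregation, so AVG() is unavailable

Fix: Compute the overall average in a scalar subquery and compare each group's MIN against it in HAVING

Corrected query:
SELECT category FROM products GROUP BY category HAVING MIN(price) > (SELECT AVG(price) FROM products)

Result:
(no rows)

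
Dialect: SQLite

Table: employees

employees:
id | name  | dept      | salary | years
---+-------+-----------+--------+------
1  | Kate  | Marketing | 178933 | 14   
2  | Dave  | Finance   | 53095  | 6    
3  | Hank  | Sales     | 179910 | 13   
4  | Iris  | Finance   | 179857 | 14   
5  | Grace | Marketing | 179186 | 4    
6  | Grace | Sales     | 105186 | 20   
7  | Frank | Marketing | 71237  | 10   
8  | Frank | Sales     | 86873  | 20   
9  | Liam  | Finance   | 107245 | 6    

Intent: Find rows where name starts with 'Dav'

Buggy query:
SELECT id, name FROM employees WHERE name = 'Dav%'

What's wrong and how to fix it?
Bug: Wildcards only work with LIKE; '=' treats '%' as a literal character

Fix: Replace '=' with LIKE so 'Dav%' is treated as a pattern

Corrected query:
SELECT id, name FROM employees WHERE name LIKE 'Dav%'

Result:
id | name
---+-----
2  | Dave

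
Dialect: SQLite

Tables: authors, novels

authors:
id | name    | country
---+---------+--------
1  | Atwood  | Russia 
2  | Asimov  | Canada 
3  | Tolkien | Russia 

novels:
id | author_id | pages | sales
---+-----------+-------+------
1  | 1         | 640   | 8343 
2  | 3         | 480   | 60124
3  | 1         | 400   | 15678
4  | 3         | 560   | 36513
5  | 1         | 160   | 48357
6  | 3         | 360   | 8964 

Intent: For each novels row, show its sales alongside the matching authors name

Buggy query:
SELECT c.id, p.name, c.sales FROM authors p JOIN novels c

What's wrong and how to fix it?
Bug: JOIN with no ON clause produces a cartesian product; every novels row pairs with every authors row

Fix: Add ON c.author_id = p.id to the JOIN

Corrected query:
SELECT c.id, p.name, c.sales FROM authors p JOIN novels c ON c.author_id = p.id

Result:
id | name    | sales
---+---------+------
1  | Atwood  | 8343 
2  | Tolkien | 60124
3  | Atwood  | 15678
4  | Tolkien | 36513
5  | Atwood  | 48357
6  | Tolkien | 8964 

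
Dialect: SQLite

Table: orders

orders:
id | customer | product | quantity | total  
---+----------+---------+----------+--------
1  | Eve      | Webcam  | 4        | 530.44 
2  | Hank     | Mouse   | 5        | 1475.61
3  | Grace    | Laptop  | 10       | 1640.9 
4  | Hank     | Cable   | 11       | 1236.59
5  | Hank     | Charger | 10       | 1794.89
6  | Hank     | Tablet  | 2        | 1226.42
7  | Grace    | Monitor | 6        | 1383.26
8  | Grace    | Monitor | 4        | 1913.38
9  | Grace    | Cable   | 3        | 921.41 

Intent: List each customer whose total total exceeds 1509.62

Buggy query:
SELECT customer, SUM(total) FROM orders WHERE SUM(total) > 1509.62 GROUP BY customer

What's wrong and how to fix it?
Bug: Aggregate functions cannot appear in a WHERE clause

Fix: Move the aggregate condition to a HAVING clause

Corrected query:
SELECT customer, SUM(total) FROM orders GROUP BY customer HAVING SUM(total) > 1509.62

Result:
customer | SUM(total)
---------+-----------
Grace    | 5858.95   
Hank     | 5733.51   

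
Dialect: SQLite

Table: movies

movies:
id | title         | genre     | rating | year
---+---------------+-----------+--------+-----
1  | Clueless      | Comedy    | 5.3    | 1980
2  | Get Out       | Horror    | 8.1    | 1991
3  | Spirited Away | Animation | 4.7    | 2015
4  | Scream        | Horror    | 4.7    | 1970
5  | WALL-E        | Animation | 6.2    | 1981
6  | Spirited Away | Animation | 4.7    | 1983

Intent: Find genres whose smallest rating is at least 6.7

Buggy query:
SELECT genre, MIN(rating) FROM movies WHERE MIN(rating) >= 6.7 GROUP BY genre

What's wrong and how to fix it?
Bug: MIN() in WHERE is a misuse of aggregate

Fix: Replace WHERE with HAVING after the GROUP BY

Corrected query:
SELECT genre, MIN(rating) FROM movies GROUP BY genre HAVING MIN(rating) >= 6.7

Result:
(no rows)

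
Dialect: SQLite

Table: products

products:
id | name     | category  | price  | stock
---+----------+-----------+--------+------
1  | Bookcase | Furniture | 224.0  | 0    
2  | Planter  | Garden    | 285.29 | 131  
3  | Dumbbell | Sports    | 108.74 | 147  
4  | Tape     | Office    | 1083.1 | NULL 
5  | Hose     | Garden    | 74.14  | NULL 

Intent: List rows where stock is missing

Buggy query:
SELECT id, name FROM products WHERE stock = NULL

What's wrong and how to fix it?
Bug: Comparing to NULL with '=' never matches; NULL = NULL is unknown, not true

Fix: Use IS NULL to test for NULL

Corrected query:
SELECT id, name FROM products WHERE stock IS NULL

Result:
id | name
---+-----
4  | Tape
5  | Hose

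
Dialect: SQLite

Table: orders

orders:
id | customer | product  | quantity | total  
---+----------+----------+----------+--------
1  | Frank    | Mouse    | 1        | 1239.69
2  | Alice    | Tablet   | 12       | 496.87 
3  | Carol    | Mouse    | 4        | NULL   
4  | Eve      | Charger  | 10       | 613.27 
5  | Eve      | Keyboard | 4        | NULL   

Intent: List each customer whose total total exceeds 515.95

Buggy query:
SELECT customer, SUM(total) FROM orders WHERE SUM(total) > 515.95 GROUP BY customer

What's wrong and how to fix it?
Bug: SUM(total) is an aggregate, but WHERE filters rows before aggregation

Fix: Move the aggregate condition to a HAVING clause

Corrected query:
SELECT customer, SUM(total) FROM orders GROUP BY customer HAVING SUM(total) > 515.95

Result:
customer | SUM(total)
---------+-----------
Eve      | 613.27    
Frank    | 1239.69   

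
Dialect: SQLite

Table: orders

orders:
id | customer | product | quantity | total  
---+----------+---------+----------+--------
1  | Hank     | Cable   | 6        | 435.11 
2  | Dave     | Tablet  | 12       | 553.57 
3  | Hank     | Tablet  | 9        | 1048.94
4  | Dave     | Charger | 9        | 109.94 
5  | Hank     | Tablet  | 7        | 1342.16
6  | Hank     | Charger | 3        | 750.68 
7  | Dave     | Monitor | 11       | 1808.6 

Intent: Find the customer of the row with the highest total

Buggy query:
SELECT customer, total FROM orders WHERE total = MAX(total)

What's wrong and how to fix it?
Bug: WHERE is evaluated per row; an aggregate over the whole table isn't defined there

Fix: Wrap MAX in a scalar subquery so WHERE compares against a single value

Corrected query:
SELECT customer, total FROM orders WHERE total = (SELECT MAX(total) FROM orders)

Result:
customer | total 
---------+-------
Dave     | 1808.6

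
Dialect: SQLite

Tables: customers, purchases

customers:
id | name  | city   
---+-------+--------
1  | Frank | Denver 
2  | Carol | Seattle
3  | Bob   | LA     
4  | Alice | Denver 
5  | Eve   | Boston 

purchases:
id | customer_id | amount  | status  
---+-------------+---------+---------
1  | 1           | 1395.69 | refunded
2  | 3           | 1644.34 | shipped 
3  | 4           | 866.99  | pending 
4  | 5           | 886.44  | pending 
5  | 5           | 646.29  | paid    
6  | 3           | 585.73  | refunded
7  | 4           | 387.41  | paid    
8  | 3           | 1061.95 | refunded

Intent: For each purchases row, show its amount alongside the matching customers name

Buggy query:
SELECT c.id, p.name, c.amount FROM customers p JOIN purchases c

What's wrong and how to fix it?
Bug: Missing join condition: each purchases row is matched to all customers rows instead of just its own

Fix: Specify the join condition linking the foreign key to the parent id

Corrected query:
SELECT c.id, p.name, c.amount FROM customers p JOIN purchases c ON c.customer_id = p.id

Result:
id | name  | amount 
---+-------+--------
1  | Frank | 1395.69
2  | Bob   | 1644.34
3  | Alice | 866.99 
4  | Eve   | 886.44 
5  | Eve   | 646.29 
6  | Bob   | 585.73 
7  | Alice | 387.41 
8  | Bob   | 1061.95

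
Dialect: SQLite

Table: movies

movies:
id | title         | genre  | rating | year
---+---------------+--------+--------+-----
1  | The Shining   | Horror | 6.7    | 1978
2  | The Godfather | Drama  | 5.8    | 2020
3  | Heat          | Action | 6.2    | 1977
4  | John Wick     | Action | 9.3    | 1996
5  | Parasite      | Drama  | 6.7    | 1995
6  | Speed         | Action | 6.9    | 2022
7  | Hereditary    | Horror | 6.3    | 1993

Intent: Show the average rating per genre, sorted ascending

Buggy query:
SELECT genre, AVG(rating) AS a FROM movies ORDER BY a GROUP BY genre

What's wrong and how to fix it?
Bug: ORDER BY appears before GROUP BY; SQL clause order requires GROUP BY first

Fix: Reorder: SELECT … FROM … GROUP BY … ORDER BY …

Corrected query:
SELECT genre, AVG(rating) AS a FROM movies GROUP BY genre ORDER BY a

Result:
genre  | a       
-------+---------
Drama  | 6.25    
Horror | 6.5     
Action | 7.466667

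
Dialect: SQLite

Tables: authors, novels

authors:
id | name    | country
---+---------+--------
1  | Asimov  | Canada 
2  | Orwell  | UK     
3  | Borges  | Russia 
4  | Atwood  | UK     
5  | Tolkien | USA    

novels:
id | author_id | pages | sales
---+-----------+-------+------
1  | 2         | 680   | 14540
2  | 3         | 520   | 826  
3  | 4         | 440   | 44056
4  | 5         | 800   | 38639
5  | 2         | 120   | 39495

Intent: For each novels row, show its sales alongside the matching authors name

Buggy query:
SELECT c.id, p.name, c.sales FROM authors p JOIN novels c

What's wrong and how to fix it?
Bug: Missing join condition: each novels row is matched to all authors rows instead of just its own

Fix: Add ON c.author_id = p.id to the JOIN

Corrected query:
SELECT c.id, p.name, c.sales FROM authors p JOIN novels c ON c.author_id = p.id

Result:
id | name    | sales
---+---------+------
1  | Orwell  | 14540
2  | Borges  | 826  
3  | Atwood  | 44056
4  | Tolkien | 38639
5  | Orwell  | 39495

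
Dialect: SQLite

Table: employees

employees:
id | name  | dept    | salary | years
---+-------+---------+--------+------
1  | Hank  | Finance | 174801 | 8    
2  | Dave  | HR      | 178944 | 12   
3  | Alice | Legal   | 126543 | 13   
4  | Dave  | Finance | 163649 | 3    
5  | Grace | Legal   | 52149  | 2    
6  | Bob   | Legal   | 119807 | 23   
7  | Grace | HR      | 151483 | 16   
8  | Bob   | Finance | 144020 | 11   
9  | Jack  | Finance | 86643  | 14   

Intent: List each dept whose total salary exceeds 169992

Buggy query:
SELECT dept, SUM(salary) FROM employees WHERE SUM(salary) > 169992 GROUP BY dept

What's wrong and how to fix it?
Bug: WHERE runs before GROUP BY, so aggregates aren't available there

Fix: Use HAVING (which filters groups after aggregation) instead of WHERE

Corrected query:
SELECT dept, SUM(salary) FROM employees GROUP BY dept HAVING SUM(salary) > 169992

Result:
dept    | SUM(salary)
--------+------------
Finance | 569113     
HR      | 330427     
Legal   | 298499     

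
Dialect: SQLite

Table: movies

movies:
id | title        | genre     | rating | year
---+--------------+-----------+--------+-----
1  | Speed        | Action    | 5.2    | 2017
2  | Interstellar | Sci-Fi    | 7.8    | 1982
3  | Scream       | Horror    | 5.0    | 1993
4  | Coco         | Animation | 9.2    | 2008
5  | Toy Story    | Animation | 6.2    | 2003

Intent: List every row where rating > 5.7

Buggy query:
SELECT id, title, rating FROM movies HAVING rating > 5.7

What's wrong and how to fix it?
Bug: HAVING filters the output of aggregation, but this query has no GROUP BY and no aggregate functions, so SQLite rejects it (HAVING clause on a non-aggregate query); the condition here is per row

Fix: Replace HAVING with WHERE since the condition applies to individual rows

Corrected query:
SELECT id, title, rating FROM movies WHERE rating > 5.7

Result:
id | title        | rating
---+--------------+-------
2  | Interstellar | 7.8   
4  | Coco         | 9.2   
5  | Toy Story    | 6.2   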